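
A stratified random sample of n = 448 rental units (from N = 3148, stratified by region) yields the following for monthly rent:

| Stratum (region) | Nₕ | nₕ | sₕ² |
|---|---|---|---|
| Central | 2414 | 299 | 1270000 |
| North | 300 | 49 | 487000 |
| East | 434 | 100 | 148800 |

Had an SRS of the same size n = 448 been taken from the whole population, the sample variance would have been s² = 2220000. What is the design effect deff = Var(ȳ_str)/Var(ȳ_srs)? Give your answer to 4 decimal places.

0.5378

Var(ȳ_str) = Σ Wₕ²(1−fₕ)sₕ²/nₕ with Wₕ = Nₕ/3148:
  Central: (2414/3148)²·(1−299/2414)·1270000/299 = 2188.3195
  North: (300/3148)²·(1−49/300)·487000/49 = 75.519379
  East: (434/3148)²·(1−100/434)·148800/100 = 21.765552
  → Var(ȳ_str) = 2285.6044.
Var(ȳ_srs) = (1 − 448/3148)·2220000/448 = 4250.1475.
deff = 2285.6044 / 4250.1475 = 0.5378.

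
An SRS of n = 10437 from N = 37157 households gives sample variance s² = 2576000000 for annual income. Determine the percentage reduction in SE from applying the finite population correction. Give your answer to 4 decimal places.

15.1996

f = n/N = 10437/37157 = 0.28088920.
SE_no-fpc = √(s²/n) = 496.804; SE_fpc = √((1−f)s²/n) = 421.29179.
Ratio = √(1−f) = 0.84800401. Reduction = 100·(1 − 0.84800401) = 15.1996%.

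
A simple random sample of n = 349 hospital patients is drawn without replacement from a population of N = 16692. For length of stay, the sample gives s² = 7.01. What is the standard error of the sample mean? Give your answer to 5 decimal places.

0.14024

Under SRS without replacement, Var(ȳ) = (1 − f)·s²/n with f = n/N = 349/16692 = 0.02090822.
Var(ȳ) = (1 − 0.02090822)·7.01/349 = 0.97909178·0.02008596 = 0.019665998.
SE(ȳ) = √(0.019665998) = 0.14024.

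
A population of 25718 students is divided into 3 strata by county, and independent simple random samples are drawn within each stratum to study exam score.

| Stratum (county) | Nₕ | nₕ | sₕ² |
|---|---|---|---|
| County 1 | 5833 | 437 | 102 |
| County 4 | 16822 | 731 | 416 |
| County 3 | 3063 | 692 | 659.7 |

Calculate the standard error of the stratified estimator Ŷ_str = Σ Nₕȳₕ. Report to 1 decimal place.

Var(Ŷ_str) = Σₕ Nₕ²(1 − fₕ)sₕ²/nₕ.
County 1: 5833²·(1 − 437/5833)·102/437 = 7.3465367 × 10^6.
County 4: 16822²·(1 − 731/16822)·416/731 = 1.540411 × 10^8.
County 3: 3063²·(1 − 692/3063)·659.7/692 = 6.9233923 × 10^6.
Sum = 1.6831103 × 10^8.
SE = √(1.6831103 × 10^8) = 12973.5.

12973.5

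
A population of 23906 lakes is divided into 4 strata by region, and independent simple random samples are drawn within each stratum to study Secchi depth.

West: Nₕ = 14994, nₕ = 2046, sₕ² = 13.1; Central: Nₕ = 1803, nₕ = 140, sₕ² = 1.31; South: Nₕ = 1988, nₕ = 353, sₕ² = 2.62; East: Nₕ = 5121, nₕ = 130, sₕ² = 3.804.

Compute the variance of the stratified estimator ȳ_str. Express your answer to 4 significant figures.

Var(ȳ_str) = Σₕ Wₕ²(1 − fₕ)sₕ²/nₕ with Wₕ = Nₕ/N, N = 23906.
West: Wₕ = 0.62720656; term = 0.62720656²·(1 − 0.13645458)·13.1/2046 = 0.002175064.
Central: Wₕ = 0.07542040; term = 0.07542040²·(1 − 0.07764836)·1.31/140 = 4.9092755 × 10^-5.
South: Wₕ = 0.08315904; term = 0.08315904²·(1 − 0.17756539)·2.62/353 = 4.2213066 × 10^-5.
East: Wₕ = 0.21421400; term = 0.21421400²·(1 − 0.02538567)·3.804/130 = 0.0013086565.
Sum = 0.0035750263.

0.003575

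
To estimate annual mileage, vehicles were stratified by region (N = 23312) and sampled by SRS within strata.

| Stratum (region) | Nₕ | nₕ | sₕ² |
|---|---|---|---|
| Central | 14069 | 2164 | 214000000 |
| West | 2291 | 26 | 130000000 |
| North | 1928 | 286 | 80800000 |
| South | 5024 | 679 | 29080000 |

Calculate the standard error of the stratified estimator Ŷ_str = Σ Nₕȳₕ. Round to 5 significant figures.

Var(Ŷ_str) = Σₕ Nₕ²(1 − fₕ)sₕ²/nₕ.
Central: 14069²·(1 − 2164/14069)·214000000/2164 = 1.6563387 × 10^13.
West: 2291²·(1 − 26/2291)·130000000/26 = 2.5945575 × 10^13.
North: 1928²·(1 − 286/1928)·80800000/286 = 8.9438707 × 10^11.
South: 5024²·(1 − 679/5024)·29080000/679 = 9.3489759 × 10^11.
Sum = 4.4338247 × 10^13.
SE = √(4.4338247 × 10^13) = 6.6587 × 10^6.

6.6587 × 10^6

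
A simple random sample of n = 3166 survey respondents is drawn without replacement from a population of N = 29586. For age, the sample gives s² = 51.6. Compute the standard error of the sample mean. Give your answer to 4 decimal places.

Under SRS without replacement, Var(ȳ) = (1 − f)·s²/n with f = n/N = 3166/29586 = 0.10701007.
Var(ȳ) = (1 − 0.10701007)·51.6/3166 = 0.89298993·0.016298168 = 0.0145541.
SE(ȳ) = √(0.0145541) = 0.1206.

0.1206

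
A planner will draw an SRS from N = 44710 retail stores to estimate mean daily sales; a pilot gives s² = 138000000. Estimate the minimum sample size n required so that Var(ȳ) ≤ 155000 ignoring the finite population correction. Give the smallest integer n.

Without fpc, n₀ = s²/D = 138000000/155000 = 890.3226.
Rounding up, n = 891.

891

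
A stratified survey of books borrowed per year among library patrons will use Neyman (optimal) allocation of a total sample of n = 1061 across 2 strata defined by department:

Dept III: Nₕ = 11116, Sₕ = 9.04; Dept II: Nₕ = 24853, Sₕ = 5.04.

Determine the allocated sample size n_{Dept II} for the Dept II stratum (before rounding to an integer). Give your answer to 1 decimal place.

588.7

Neyman allocation: nₕ = n·NₕSₕ / Σⱼ NⱼSⱼ.
Σ NⱼSⱼ = 11116·9.04 + 24853·5.04 = 225747.76.
n_{Dept II} = 1061·24853·5.04 / 225747.76 = 588.7.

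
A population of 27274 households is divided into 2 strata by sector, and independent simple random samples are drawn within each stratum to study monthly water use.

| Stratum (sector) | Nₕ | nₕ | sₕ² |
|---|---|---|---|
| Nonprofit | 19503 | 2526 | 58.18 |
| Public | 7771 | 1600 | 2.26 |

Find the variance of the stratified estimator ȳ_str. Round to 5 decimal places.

0.01034

Var(ȳ_str) = Σₕ Wₕ²(1 − fₕ)sₕ²/nₕ with Wₕ = Nₕ/N, N = 27274.
Nonprofit: Wₕ = 0.71507663; term = 0.71507663²·(1 − 0.12951854)·58.18/2526 = 0.010251917.
Public: Wₕ = 0.28492337; term = 0.28492337²·(1 − 0.20589371)·2.26/1600 = 9.1059076 × 10^-5.
Sum = 0.010342976.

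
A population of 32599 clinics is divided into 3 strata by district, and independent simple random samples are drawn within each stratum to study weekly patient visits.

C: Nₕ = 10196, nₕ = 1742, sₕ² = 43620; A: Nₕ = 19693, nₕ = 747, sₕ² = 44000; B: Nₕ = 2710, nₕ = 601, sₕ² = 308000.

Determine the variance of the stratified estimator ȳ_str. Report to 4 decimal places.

25.4674

Var(ȳ_str) = Σₕ Wₕ²(1 − fₕ)sₕ²/nₕ with Wₕ = Nₕ/N, N = 32599.
C: Wₕ = 0.31277033; term = 0.31277033²·(1 − 0.17085131)·43620/1742 = 2.0310519.
A: Wₕ = 0.60409829; term = 0.60409829²·(1 − 0.03793226)·44000/747 = 20.680114.
B: Wₕ = 0.08313138; term = 0.08313138²·(1 − 0.22177122)·308000/601 = 2.756218.
Sum = 25.467384.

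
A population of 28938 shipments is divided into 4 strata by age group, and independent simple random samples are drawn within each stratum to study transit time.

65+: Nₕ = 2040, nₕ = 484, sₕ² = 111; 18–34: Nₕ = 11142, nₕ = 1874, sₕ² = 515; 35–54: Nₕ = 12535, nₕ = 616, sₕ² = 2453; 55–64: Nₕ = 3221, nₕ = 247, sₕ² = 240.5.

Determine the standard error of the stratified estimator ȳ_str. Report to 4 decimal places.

0.8697

Var(ȳ_str) = Σₕ Wₕ²(1 − fₕ)sₕ²/nₕ with Wₕ = Nₕ/N, N = 28938.
65+: Wₕ = 0.07049554; term = 0.07049554²·(1 − 0.23725490)·111/484 = 8.6932136 × 10^-4.
18–34: Wₕ = 0.38503006; term = 0.38503006²·(1 − 0.16819243)·515/1874 = 0.033888301.
35–54: Wₕ = 0.43316746; term = 0.43316746²·(1 − 0.04914240)·2453/616 = 0.7104671.
55–64: Wₕ = 0.11130693; term = 0.11130693²·(1 − 0.07668426)·240.5/247 = 0.011138143.
Sum = 0.75636287.
SE = √(0.75636287) = 0.8697.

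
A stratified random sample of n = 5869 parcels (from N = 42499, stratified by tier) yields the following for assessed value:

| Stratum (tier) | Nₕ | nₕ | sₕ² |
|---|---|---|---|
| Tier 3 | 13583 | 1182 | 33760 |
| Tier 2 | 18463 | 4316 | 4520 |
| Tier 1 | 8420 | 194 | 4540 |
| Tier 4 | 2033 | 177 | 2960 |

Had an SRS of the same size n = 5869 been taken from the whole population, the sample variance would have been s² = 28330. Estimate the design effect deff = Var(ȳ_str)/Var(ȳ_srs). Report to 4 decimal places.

0.9007

Var(ȳ_str) = Σ Wₕ²(1−fₕ)sₕ²/nₕ with Wₕ = Nₕ/42499:
  Tier 3: (13583/42499)²·(1−1182/13583)·33760/1182 = 2.6636671
  Tier 2: (18463/42499)²·(1−4316/18463)·4520/4316 = 0.15144893
  Tier 1: (8420/42499)²·(1−194/8420)·4540/194 = 0.89742362
  Tier 4: (2033/42499)²·(1−177/2033)·2960/177 = 0.034936257
  → Var(ȳ_str) = 3.7474759.
Var(ȳ_srs) = (1 − 5869/42499)·28330/5869 = 4.1604535.
deff = 3.7474759 / 4.1604535 = 0.9007.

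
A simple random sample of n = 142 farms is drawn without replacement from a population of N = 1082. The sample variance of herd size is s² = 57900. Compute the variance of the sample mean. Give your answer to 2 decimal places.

354.23

Under SRS without replacement, Var(ȳ) = (1 − f)·s²/n with f = n/N = 142/1082 = 0.13123845.
Var(ȳ) = (1 − 0.13123845)·57900/142 = 0.86876155·407.74648 = 354.23446.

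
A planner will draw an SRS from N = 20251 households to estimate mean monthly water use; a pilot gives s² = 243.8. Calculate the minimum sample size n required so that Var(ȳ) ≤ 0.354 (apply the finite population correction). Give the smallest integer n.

667

Without fpc, n₀ = s²/D = 243.8/0.354 = 688.7006.
With fpc, (1 − n/N)·s²/n ≤ D requires n ≥ n₀/(1 + n₀/N) = 688.7006/(1 + 688.7006/20251) = 666.0494.
Rounding up, n = 667.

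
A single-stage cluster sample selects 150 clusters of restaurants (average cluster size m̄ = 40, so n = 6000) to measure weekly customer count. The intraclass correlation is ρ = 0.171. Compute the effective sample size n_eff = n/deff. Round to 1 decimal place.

deff = 1 + (40 − 1)·0.171 = 1 + 6.669 = 7.669.
n_eff = 6000 / 7.669 = 782.4.

782.4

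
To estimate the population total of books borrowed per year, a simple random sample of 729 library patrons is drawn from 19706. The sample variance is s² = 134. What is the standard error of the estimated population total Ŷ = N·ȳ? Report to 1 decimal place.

8290.9

Var(Ŷ) = N²·Var(ȳ) = N²·(1 − n/N)·s²/n.
f = 729/19706 = 0.03699381; Var(ȳ) = 0.96300619·134/729 = 0.17701348.
Var(Ŷ) = 19706² · 0.17701348 = 6.8739014 × 10^7.
SE(Ŷ) = √(6.8739014 × 10^7) = 8290.9.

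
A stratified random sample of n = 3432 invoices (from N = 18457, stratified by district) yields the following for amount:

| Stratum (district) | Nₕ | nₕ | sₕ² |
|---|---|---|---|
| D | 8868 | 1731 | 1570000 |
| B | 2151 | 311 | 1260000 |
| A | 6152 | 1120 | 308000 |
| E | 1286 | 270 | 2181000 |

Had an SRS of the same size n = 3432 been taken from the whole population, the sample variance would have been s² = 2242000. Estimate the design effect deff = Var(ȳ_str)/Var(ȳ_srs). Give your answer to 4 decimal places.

Var(ȳ_str) = Σ Wₕ²(1−fₕ)sₕ²/nₕ with Wₕ = Nₕ/18457:
  D: (8868/18457)²·(1−1731/8868)·1570000/1731 = 168.50847
  B: (2151/18457)²·(1−311/2151)·1260000/311 = 47.070213
  A: (6152/18457)²·(1−1120/6152)·308000/1120 = 24.990067
  E: (1286/18457)²·(1−270/1286)·2181000/270 = 30.981636
  → Var(ȳ_str) = 271.55039.
Var(ȳ_srs) = (1 − 3432/18457)·2242000/3432 = 531.79187.
deff = 271.55039 / 531.79187 = 0.5106.

0.5106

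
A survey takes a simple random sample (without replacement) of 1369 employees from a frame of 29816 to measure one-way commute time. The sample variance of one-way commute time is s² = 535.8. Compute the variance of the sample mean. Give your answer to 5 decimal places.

0.37341

Under SRS without replacement, Var(ȳ) = (1 − f)·s²/n with f = n/N = 1369/29816 = 0.04591494.
Var(ȳ) = (1 − 0.04591494)·535.8/1369 = 0.95408506·0.39138057 = 0.37341035.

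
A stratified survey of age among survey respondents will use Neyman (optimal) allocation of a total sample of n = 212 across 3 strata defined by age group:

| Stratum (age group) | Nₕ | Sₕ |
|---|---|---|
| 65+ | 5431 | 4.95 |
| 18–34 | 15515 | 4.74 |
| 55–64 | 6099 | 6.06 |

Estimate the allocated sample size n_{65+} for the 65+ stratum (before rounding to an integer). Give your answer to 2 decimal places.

41.48

Neyman allocation: nₕ = n·NₕSₕ / Σⱼ NⱼSⱼ.
Σ NⱼSⱼ = 5431·4.95 + 15515·4.74 + 6099·6.06 = 137384.49.
n_{65+} = 212·5431·4.95 / 137384.49 = 41.48.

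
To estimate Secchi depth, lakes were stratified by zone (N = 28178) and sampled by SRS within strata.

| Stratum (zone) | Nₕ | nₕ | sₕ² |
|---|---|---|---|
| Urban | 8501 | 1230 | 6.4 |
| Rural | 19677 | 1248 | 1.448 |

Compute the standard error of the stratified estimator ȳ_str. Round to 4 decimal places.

0.0306

Var(ȳ_str) = Σₕ Wₕ²(1 − fₕ)sₕ²/nₕ with Wₕ = Nₕ/N, N = 28178.
Urban: Wₕ = 0.30168926; term = 0.30168926²·(1 − 0.14468886)·6.4/1230 = 4.0505938 × 10^-4.
Rural: Wₕ = 0.69831074; term = 0.69831074²·(1 − 0.06342430)·1.448/1248 = 5.2990047 × 10^-4.
Sum = 9.3495985 × 10^-4.
SE = √(9.3495985 × 10^-4) = 0.0306.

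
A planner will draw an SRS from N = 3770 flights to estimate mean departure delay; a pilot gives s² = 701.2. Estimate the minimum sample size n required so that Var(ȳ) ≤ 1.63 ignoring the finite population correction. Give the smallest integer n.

Without fpc, n₀ = s²/D = 701.2/1.63 = 430.1840.
Rounding up, n = 431.

431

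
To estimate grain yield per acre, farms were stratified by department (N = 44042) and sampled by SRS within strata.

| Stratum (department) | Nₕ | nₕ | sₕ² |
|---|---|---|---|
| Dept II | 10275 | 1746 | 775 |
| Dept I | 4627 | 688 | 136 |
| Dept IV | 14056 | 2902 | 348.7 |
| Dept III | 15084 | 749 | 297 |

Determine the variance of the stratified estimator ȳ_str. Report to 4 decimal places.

Var(ȳ_str) = Σₕ Wₕ²(1 − fₕ)sₕ²/nₕ with Wₕ = Nₕ/N, N = 44042.
Dept II: Wₕ = 0.23330003; term = 0.23330003²·(1 − 0.16992701)·775/1746 = 0.020054108.
Dept I: Wₕ = 0.10505881; term = 0.10505881²·(1 − 0.14869246)·136/688 = 0.0018573848.
Dept IV: Wₕ = 0.31914990; term = 0.31914990²·(1 − 0.20645987)·348.7/2902 = 0.0097120937.
Dept III: Wₕ = 0.34249126; term = 0.34249126²·(1 − 0.04965526)·297/749 = 0.04420331.
Sum = 0.075826897.

0.0758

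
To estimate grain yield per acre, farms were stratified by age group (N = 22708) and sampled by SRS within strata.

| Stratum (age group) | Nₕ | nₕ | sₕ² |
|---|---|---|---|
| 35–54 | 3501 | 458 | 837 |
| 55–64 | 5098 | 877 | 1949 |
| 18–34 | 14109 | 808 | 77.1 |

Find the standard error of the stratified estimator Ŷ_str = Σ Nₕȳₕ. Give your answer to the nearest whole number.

Var(Ŷ_str) = Σₕ Nₕ²(1 − fₕ)sₕ²/nₕ.
35–54: 3501²·(1 − 458/3501)·837/458 = 1.9469466 × 10^7.
55–64: 5098²·(1 − 877/5098)·1949/877 = 4.7821966 × 10^7.
18–34: 14109²·(1 − 808/14109)·77.1/808 = 1.7907029 × 10^7.
Sum = 8.5198461 × 10^7.
SE = √(8.5198461 × 10^7) = 9230.

9230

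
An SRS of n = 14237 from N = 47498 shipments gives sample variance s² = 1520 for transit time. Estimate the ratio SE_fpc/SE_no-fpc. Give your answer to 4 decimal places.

f = n/N = 14237/47498 = 0.29973894.
SE_no-fpc = √(s²/n) = 0.32674771; SE_fpc = √((1−f)s²/n) = 0.27342772.
Ratio = √(1−f) = 0.83681603.

0.8368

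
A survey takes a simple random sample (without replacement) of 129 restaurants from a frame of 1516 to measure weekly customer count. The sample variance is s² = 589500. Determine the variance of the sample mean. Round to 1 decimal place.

4180.9

Under SRS without replacement, Var(ȳ) = (1 − f)·s²/n with f = n/N = 129/1516 = 0.08509235.
Var(ȳ) = (1 − 0.08509235)·589500/129 = 0.91490765·4569.7674 = 4180.9152.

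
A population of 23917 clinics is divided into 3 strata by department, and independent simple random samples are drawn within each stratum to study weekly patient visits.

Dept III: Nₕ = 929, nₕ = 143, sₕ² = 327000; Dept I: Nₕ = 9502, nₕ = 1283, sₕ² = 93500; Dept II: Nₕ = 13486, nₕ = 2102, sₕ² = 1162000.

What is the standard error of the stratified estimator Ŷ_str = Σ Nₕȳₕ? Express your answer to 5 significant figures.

303690

Var(Ŷ_str) = Σₕ Nₕ²(1 − fₕ)sₕ²/nₕ.
Dept III: 929²·(1 − 143/929)·327000/143 = 1.6697443 × 10^9.
Dept I: 9502²·(1 − 1283/9502)·93500/1283 = 5.6913981 × 10^9.
Dept II: 13486²·(1 − 2102/13486)·1162000/2102 = 8.4869464 × 10^10.
Sum = 9.2230606 × 10^10.
SE = √(9.2230606 × 10^10) = 303690.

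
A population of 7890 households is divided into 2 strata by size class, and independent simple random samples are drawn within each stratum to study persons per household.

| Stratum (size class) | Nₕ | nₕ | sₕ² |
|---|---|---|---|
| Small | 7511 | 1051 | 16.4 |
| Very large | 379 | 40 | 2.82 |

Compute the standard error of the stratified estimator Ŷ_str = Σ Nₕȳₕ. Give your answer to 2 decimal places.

875.32

Var(Ŷ_str) = Σₕ Nₕ²(1 − fₕ)sₕ²/nₕ.
Small: 7511²·(1 − 1051/7511)·16.4/1051 = 757131.67.
Very large: 379²·(1 − 40/379)·2.82/40 = 9057.9105.
Sum = 766189.58.
SE = √(766189.58) = 875.32.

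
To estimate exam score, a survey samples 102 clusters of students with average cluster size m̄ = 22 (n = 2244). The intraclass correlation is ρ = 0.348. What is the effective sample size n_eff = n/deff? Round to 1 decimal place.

deff = 1 + (22 − 1)·0.348 = 1 + 7.308 = 8.308.
n_eff = 2244 / 8.308 = 270.1.

270.1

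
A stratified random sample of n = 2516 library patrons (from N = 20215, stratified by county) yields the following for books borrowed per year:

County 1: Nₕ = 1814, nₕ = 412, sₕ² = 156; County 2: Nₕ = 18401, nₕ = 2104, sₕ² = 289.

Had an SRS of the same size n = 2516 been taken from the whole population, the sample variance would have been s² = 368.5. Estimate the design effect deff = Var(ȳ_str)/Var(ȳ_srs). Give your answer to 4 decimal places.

Var(ȳ_str) = Σ Wₕ²(1−fₕ)sₕ²/nₕ with Wₕ = Nₕ/20215:
  County 1: (1814/20215)²·(1−412/1814)·156/412 = 0.0023564878
  County 2: (18401/20215)²·(1−2104/18401)·289/2104 = 0.10079842
  → Var(ȳ_str) = 0.10315491.
Var(ȳ_srs) = (1 − 2516/20215)·368.5/2516 = 0.1282336.
deff = 0.10315491 / 0.1282336 = 0.8044.

0.8044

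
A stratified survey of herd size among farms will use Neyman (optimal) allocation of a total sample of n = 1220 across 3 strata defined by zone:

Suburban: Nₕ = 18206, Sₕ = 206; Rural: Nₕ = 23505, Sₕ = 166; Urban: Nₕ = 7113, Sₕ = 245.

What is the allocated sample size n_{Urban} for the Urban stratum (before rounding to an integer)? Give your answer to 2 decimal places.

226.30

Neyman allocation: nₕ = n·NₕSₕ / Σⱼ NⱼSⱼ.
Σ NⱼSⱼ = 18206·206 + 23505·166 + 7113·245 = 9.394951 × 10^6.
n_{Urban} = 1220·7113·245 / (9.394951 × 10^6) = 226.30.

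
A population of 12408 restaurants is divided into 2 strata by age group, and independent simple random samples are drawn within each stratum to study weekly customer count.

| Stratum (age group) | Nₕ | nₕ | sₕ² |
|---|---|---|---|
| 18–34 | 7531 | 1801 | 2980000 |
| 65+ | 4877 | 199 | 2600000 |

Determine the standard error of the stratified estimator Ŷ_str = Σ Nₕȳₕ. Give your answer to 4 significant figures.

Var(Ŷ_str) = Σₕ Nₕ²(1 − fₕ)sₕ²/nₕ.
18–34: 7531²·(1 − 1801/7531)·2980000/1801 = 7.1401909 × 10^10.
65+: 4877²·(1 − 199/4877)·2600000/199 = 2.9808028 × 10^11.
Sum = 3.6948219 × 10^11.
SE = √(3.6948219 × 10^11) = 607900.

607900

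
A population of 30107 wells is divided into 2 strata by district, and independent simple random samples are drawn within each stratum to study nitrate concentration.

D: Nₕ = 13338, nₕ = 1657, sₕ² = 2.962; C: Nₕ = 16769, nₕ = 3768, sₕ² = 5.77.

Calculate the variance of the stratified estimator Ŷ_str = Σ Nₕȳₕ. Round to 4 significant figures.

612400

Var(Ŷ_str) = Σₕ Nₕ²(1 − fₕ)sₕ²/nₕ.
D: 13338²·(1 − 1657/13338)·2.962/1657 = 278505.18.
C: 16769²·(1 − 3768/16769)·5.77/3768 = 333848.05.
Sum = 612353.23.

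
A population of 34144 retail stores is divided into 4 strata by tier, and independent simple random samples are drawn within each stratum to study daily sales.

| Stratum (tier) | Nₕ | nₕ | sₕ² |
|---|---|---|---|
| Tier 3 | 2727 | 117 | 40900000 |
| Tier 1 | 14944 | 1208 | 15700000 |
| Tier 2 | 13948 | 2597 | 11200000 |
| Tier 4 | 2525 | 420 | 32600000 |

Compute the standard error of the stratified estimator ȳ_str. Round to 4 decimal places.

73.2267

Var(ȳ_str) = Σₕ Wₕ²(1 − fₕ)sₕ²/nₕ with Wₕ = Nₕ/N, N = 34144.
Tier 3: Wₕ = 0.07986762; term = 0.07986762²·(1 − 0.04290429)·40900000/117 = 2134.196.
Tier 1: Wₕ = 0.43767573; term = 0.43767573²·(1 − 0.08083512)·15700000/1208 = 2288.3954.
Tier 2: Wₕ = 0.40850515; term = 0.40850515²·(1 − 0.18619157)·11200000/2597 = 585.68397.
Tier 4: Wₕ = 0.07395150; term = 0.07395150²·(1 − 0.16633663)·32600000/420 = 353.87754.
Sum = 5362.1529.
SE = √(5362.1529) = 73.2267.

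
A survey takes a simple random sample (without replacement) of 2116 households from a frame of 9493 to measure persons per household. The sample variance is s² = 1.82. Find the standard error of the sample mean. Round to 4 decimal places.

Under SRS without replacement, Var(ȳ) = (1 − f)·s²/n with f = n/N = 2116/9493 = 0.22290109.
Var(ȳ) = (1 − 0.22290109)·1.82/2116 = 0.77709891·8.6011342 × 10^-4 = 6.6839321 × 10^-4.
SE(ȳ) = √(6.6839321 × 10^-4) = 0.0259.

0.0259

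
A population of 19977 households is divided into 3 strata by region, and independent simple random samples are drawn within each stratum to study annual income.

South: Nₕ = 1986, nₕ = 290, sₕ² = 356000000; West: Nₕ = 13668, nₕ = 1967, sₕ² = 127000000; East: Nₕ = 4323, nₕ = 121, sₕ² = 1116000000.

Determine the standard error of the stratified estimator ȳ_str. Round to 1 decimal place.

675.3

Var(ȳ_str) = Σₕ Wₕ²(1 − fₕ)sₕ²/nₕ with Wₕ = Nₕ/N, N = 19977.
South: Wₕ = 0.09941433; term = 0.09941433²·(1 − 0.14602216)·356000000/290 = 10360.878.
West: Wₕ = 0.68418681; term = 0.68418681²·(1 − 0.14391279)·127000000/1967 = 25874.19.
East: Wₕ = 0.21639886; term = 0.21639886²·(1 − 0.02798982)·1116000000/121 = 419816.56.
Sum = 456051.63.
SE = √(456051.63) = 675.3.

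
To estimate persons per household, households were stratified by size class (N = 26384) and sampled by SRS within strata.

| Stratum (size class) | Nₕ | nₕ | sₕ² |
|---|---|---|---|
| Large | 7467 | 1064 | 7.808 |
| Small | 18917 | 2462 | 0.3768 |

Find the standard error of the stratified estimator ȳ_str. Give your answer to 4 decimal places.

Var(ȳ_str) = Σₕ Wₕ²(1 − fₕ)sₕ²/nₕ with Wₕ = Nₕ/N, N = 26384.
Large: Wₕ = 0.28301243; term = 0.28301243²·(1 − 0.14249364)·7.808/1064 = 5.0401859 × 10^-4.
Small: Wₕ = 0.71698757; term = 0.71698757²·(1 − 0.13014749)·0.3768/2462 = 6.8437119 × 10^-5.
Sum = 5.7245571 × 10^-4.
SE = √(5.7245571 × 10^-4) = 0.0239.

0.0239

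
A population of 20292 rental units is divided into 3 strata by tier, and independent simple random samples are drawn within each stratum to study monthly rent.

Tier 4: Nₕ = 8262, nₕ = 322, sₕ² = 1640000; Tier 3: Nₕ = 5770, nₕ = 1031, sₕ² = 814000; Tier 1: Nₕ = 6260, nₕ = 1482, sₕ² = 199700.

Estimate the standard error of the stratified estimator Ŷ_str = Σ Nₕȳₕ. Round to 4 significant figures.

599800

Var(Ŷ_str) = Σₕ Nₕ²(1 − fₕ)sₕ²/nₕ.
Tier 4: 8262²·(1 − 322/8262)·1640000/322 = 3.3411323 × 10^11.
Tier 3: 5770²·(1 − 1031/5770)·814000/1031 = 2.1588788 × 10^10.
Tier 1: 6260²·(1 − 1482/6260)·199700/1482 = 4.0304203 × 10^9.
Sum = 3.5973244 × 10^11.
SE = √(3.5973244 × 10^11) = 599800.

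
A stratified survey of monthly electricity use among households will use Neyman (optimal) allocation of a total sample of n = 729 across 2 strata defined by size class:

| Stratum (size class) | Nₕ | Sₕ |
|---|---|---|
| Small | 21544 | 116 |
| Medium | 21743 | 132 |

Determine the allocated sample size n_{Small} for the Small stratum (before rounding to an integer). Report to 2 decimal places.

Neyman allocation: nₕ = n·NₕSₕ / Σⱼ NⱼSⱼ.
Σ NⱼSⱼ = 21544·116 + 21743·132 = 5.36918 × 10^6.
n_{Small} = 729·21544·116 / (5.36918 × 10^6) = 339.32.

339.32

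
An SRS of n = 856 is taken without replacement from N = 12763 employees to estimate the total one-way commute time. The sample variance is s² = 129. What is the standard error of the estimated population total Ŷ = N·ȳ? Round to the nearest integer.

4786

Var(Ŷ) = N²·Var(ȳ) = N²·(1 − n/N)·s²/n.
f = 856/12763 = 0.06706887; Var(ȳ) = 0.93293113·129/856 = 0.14059359.
Var(Ŷ) = 12763² · 0.14059359 = 2.2901876 × 10^7.
SE(Ŷ) = √(2.2901876 × 10^7) = 4786.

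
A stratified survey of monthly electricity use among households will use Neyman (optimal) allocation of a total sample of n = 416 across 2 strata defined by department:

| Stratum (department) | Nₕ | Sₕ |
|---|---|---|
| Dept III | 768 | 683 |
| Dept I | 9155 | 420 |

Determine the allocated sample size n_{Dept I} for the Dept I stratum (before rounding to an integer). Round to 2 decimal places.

Neyman allocation: nₕ = n·NₕSₕ / Σⱼ NⱼSⱼ.
Σ NⱼSⱼ = 768·683 + 9155·420 = 4.369644 × 10^6.
n_{Dept I} = 416·9155·420 / (4.369644 × 10^6) = 366.06.

366.06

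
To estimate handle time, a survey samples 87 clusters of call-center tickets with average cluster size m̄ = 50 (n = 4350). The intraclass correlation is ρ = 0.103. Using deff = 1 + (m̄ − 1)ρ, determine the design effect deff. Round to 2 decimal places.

6.05

deff = 1 + (50 − 1)·0.103 = 1 + 5.047 = 6.047.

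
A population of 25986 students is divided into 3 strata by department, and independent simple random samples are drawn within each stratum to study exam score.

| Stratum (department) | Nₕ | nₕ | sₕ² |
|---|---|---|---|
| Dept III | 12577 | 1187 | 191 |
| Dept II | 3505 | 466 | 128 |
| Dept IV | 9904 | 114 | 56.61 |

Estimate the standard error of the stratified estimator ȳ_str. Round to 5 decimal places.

0.33132

Var(ȳ_str) = Σₕ Wₕ²(1 − fₕ)sₕ²/nₕ with Wₕ = Nₕ/N, N = 25986.
Dept III: Wₕ = 0.48399138; term = 0.48399138²·(1 − 0.09437863)·191/1187 = 0.034135366.
Dept II: Wₕ = 0.13488032; term = 0.13488032²·(1 − 0.13295292)·128/466 = 0.0043327528.
Dept IV: Wₕ = 0.38112830; term = 0.38112830²·(1 − 0.01151050)·56.61/114 = 0.071302172.
Sum = 0.10977029.
SE = √(0.10977029) = 0.33132.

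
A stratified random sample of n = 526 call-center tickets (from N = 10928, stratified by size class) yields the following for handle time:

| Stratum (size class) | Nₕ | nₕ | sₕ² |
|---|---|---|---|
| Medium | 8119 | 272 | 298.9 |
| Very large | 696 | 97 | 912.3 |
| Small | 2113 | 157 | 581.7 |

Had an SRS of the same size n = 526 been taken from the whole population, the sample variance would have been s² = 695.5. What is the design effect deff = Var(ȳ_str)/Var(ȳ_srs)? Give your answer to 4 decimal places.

Var(ȳ_str) = Σ Wₕ²(1−fₕ)sₕ²/nₕ with Wₕ = Nₕ/10928:
  Medium: (8119/10928)²·(1−272/8119)·298.9/272 = 0.58624862
  Very large: (696/10928)²·(1−97/696)·912.3/97 = 0.032833761
  Small: (2113/10928)²·(1−157/2113)·581.7/157 = 0.12822904
  → Var(ȳ_str) = 0.74731142.
Var(ȳ_srs) = (1 − 526/10928)·695.5/526 = 1.2585995.
deff = 0.74731142 / 1.2585995 = 0.5938.

0.5938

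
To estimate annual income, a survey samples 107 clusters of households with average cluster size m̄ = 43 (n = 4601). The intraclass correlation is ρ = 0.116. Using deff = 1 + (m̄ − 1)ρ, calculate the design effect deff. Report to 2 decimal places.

5.87

deff = 1 + (43 − 1)·0.116 = 1 + 4.872 = 5.872.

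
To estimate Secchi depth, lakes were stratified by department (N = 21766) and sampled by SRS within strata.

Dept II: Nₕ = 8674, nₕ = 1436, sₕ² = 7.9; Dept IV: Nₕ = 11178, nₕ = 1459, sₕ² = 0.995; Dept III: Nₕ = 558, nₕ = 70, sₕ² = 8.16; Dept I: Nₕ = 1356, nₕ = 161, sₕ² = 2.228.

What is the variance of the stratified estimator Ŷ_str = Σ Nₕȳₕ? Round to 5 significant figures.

Var(Ŷ_str) = Σₕ Nₕ²(1 − fₕ)sₕ²/nₕ.
Dept II: 8674²·(1 − 1436/8674)·7.9/1436 = 345390.71.
Dept IV: 11178²·(1 − 1459/11178)·0.995/1459 = 74088.956.
Dept III: 558²·(1 − 70/558)·8.16/70 = 31742.866.
Dept I: 1356²·(1 − 161/1356)·2.228/161 = 22424.197.
Sum = 473646.73.

473650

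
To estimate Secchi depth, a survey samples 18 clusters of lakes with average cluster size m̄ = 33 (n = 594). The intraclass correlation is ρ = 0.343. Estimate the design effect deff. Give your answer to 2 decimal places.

11.98

deff = 1 + (33 − 1)·0.343 = 1 + 10.976 = 11.976.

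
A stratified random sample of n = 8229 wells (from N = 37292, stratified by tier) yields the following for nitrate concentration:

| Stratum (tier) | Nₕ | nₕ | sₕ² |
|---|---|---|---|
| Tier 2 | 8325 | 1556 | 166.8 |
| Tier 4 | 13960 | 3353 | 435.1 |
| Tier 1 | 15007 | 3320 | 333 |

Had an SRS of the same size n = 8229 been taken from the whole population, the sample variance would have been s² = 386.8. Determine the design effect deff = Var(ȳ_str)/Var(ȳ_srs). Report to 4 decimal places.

0.8411

Var(ȳ_str) = Σ Wₕ²(1−fₕ)sₕ²/nₕ with Wₕ = Nₕ/37292:
  Tier 2: (8325/37292)²·(1−1556/8325)·166.8/1556 = 0.0043437404
  Tier 4: (13960/37292)²·(1−3353/13960)·435.1/3353 = 0.013816631
  Tier 1: (15007/37292)²·(1−3320/15007)·333/3320 = 0.012649452
  → Var(ȳ_str) = 0.030809823.
Var(ȳ_srs) = (1 − 8229/37292)·386.8/8229 = 0.036632299.
deff = 0.030809823 / 0.036632299 = 0.8411.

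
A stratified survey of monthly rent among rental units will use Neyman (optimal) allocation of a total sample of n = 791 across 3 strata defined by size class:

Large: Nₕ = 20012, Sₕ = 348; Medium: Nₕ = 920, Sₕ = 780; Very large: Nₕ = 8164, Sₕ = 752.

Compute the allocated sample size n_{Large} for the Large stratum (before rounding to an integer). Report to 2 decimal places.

Neyman allocation: nₕ = n·NₕSₕ / Σⱼ NⱼSⱼ.
Σ NⱼSⱼ = 20012·348 + 920·780 + 8164·752 = 1.3821104 × 10^7.
n_{Large} = 791·20012·348 / (1.3821104 × 10^7) = 398.57.

398.57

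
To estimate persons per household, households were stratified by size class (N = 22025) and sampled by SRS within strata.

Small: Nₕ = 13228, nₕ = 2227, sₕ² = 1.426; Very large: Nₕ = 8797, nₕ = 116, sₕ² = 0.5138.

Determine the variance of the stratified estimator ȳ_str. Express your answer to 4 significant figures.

Var(ȳ_str) = Σₕ Wₕ²(1 − fₕ)sₕ²/nₕ with Wₕ = Nₕ/N, N = 22025.
Small: Wₕ = 0.60059024; term = 0.60059024²·(1 − 0.16835500)·1.426/2227 = 1.9208517 × 10^-4.
Very large: Wₕ = 0.39940976; term = 0.39940976²·(1 − 0.01318631)·0.5138/116 = 6.9728227 × 10^-4.
Sum = 8.8936744 × 10^-4.

8.894 × 10^-4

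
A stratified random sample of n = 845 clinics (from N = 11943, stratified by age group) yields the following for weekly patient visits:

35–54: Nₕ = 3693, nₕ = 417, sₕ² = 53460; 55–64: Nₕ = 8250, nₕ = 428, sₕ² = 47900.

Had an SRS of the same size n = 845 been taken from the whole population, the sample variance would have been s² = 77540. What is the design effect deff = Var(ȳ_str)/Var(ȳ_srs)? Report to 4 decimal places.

Var(ȳ_str) = Σ Wₕ²(1−fₕ)sₕ²/nₕ with Wₕ = Nₕ/11943:
  35–54: (3693/11943)²·(1−417/3693)·53460/417 = 10.873998
  55–64: (8250/11943)²·(1−428/8250)·47900/428 = 50.633347
  → Var(ȳ_str) = 61.507345.
Var(ȳ_srs) = (1 − 845/11943)·77540/845 = 85.270808.
deff = 61.507345 / 85.270808 = 0.7213.

0.7213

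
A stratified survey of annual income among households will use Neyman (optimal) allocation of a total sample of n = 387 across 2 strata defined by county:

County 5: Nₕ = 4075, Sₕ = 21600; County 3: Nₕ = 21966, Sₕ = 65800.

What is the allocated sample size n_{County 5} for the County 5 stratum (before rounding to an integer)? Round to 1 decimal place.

22.2

Neyman allocation: nₕ = n·NₕSₕ / Σⱼ NⱼSⱼ.
Σ NⱼSⱼ = 4075·21600 + 21966·65800 = 1.5333828 × 10^9.
n_{County 5} = 387·4075·21600 / (1.5333828 × 10^9) = 22.2.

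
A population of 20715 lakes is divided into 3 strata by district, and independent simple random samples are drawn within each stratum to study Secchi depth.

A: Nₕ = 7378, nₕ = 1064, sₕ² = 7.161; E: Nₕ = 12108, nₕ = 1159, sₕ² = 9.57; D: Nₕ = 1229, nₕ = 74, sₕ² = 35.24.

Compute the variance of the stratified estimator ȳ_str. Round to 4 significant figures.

Var(ȳ_str) = Σₕ Wₕ²(1 − fₕ)sₕ²/nₕ with Wₕ = Nₕ/N, N = 20715.
A: Wₕ = 0.35616703; term = 0.35616703²·(1 − 0.14421252)·7.161/1064 = 7.3064329 × 10^-4.
E: Wₕ = 0.58450398; term = 0.58450398²·(1 − 0.09572184)·9.57/1159 = 0.0025509708.
D: Wₕ = 0.05932899; term = 0.05932899²·(1 − 0.06021155)·35.24/74 = 0.0015753178.
Sum = 0.0048569319.

0.004857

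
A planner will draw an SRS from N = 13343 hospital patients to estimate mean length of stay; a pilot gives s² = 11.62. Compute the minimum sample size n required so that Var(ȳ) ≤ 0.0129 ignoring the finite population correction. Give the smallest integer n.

Without fpc, n₀ = s²/D = 11.62/0.0129 = 900.7752.
Rounding up, n = 901.

901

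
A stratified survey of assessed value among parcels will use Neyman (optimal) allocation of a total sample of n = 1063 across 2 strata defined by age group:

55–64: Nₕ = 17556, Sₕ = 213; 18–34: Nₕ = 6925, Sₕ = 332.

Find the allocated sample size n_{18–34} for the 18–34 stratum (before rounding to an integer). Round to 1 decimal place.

404.7

Neyman allocation: nₕ = n·NₕSₕ / Σⱼ NⱼSⱼ.
Σ NⱼSⱼ = 17556·213 + 6925·332 = 6.038528 × 10^6.
n_{18–34} = 1063·6925·332 / (6.038528 × 10^6) = 404.7.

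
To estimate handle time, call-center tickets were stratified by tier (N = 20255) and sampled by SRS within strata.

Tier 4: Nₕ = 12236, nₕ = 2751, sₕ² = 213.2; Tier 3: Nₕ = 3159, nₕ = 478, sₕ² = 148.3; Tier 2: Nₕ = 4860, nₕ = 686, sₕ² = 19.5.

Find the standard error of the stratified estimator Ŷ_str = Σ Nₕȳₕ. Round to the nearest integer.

3493

Var(Ŷ_str) = Σₕ Nₕ²(1 − fₕ)sₕ²/nₕ.
Tier 4: 12236²·(1 − 2751/12236)·213.2/2751 = 8.9944252 × 10^6.
Tier 3: 3159²·(1 − 478/3159)·148.3/478 = 2.6276027 × 10^6.
Tier 2: 4860²·(1 − 686/4860)·19.5/686 = 576632.62.
Sum = 1.2198661 × 10^7.
SE = √(1.2198661 × 10^7) = 3493.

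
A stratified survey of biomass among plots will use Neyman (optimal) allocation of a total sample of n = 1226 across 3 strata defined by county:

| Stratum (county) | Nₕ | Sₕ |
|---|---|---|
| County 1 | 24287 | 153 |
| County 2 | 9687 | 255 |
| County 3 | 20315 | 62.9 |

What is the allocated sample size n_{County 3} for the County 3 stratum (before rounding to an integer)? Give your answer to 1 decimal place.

Neyman allocation: nₕ = n·NₕSₕ / Σⱼ NⱼSⱼ.
Σ NⱼSⱼ = 24287·153 + 9687·255 + 20315·62.9 = 7.4639095 × 10^6.
n_{County 3} = 1226·20315·62.9 / (7.4639095 × 10^6) = 209.9.

209.9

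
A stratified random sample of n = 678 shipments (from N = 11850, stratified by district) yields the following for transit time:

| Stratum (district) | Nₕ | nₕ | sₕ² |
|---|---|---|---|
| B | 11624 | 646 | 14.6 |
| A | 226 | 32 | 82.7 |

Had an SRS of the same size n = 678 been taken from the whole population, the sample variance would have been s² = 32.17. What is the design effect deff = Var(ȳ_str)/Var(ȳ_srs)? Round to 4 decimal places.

Var(ȳ_str) = Σ Wₕ²(1−fₕ)sₕ²/nₕ with Wₕ = Nₕ/11850:
  B: (11624/11850)²·(1−646/11624)·14.6/646 = 0.020538204
  A: (226/11850)²·(1−32/226)·82.7/32 = 8.0691725 × 10^-4
  → Var(ȳ_str) = 0.021345121.
Var(ȳ_srs) = (1 − 678/11850)·32.17/678 = 0.04473361.
deff = 0.021345121 / 0.04473361 = 0.4772.

0.4772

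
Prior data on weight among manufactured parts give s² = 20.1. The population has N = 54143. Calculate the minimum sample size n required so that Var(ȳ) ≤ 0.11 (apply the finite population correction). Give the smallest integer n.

183

Without fpc, n₀ = s²/D = 20.1/0.11 = 182.7273.
With fpc, (1 − n/N)·s²/n ≤ D requires n ≥ n₀/(1 + n₀/N) = 182.7273/(1 + 182.7273/54143) = 182.1127.
Rounding up, n = 183.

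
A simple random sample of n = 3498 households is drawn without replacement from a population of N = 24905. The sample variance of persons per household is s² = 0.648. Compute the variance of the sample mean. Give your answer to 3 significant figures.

1.59 × 10^-4

Under SRS without replacement, Var(ȳ) = (1 − f)·s²/n with f = n/N = 3498/24905 = 0.14045372.
Var(ȳ) = (1 − 0.14045372)·0.648/3498 = 0.85954628·1.8524871 × 10^-4 = 1.5922984 × 10^-4.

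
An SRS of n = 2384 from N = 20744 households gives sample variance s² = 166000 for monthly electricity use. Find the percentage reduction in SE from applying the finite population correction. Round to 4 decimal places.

f = n/N = 2384/20744 = 0.11492480.
SE_no-fpc = √(s²/n) = 8.3445115; SE_fpc = √((1−f)s²/n) = 7.8503859.
Ratio = √(1−f) = 0.94078435. Reduction = 100·(1 − 0.94078435) = 5.9216%.

5.9216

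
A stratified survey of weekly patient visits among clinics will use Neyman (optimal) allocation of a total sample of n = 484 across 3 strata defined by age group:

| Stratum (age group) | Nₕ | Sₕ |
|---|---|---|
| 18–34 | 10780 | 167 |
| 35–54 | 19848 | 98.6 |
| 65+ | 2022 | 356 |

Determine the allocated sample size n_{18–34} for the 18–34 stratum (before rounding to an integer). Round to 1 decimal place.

Neyman allocation: nₕ = n·NₕSₕ / Σⱼ NⱼSⱼ.
Σ NⱼSⱼ = 10780·167 + 19848·98.6 + 2022·356 = 4.4771048 × 10^6.
n_{18–34} = 484·10780·167 / (4.4771048 × 10^6) = 194.6.

194.6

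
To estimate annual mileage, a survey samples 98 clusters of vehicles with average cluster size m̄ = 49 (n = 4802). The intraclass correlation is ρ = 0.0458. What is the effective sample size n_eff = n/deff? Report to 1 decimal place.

1501.4

deff = 1 + (49 − 1)·0.0458 = 1 + 2.1984 = 3.1984.
n_eff = 4802 / 3.1984 = 1501.4.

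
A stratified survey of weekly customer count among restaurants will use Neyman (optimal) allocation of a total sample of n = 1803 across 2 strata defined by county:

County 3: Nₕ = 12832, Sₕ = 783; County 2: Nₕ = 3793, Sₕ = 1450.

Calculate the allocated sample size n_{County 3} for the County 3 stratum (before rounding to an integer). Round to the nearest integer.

Neyman allocation: nₕ = n·NₕSₕ / Σⱼ NⱼSⱼ.
Σ NⱼSⱼ = 12832·783 + 3793·1450 = 1.5547306 × 10^7.
n_{County 3} = 1803·12832·783 / (1.5547306 × 10^7) = 1165.

1165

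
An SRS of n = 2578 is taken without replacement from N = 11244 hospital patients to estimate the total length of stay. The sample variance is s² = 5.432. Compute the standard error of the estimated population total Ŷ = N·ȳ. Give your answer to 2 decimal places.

453.11

Var(Ŷ) = N²·Var(ȳ) = N²·(1 − n/N)·s²/n.
f = 2578/11244 = 0.22927784; Var(ȳ) = 0.77072216·5.432/2578 = 0.0016239576.
Var(Ŷ) = 11244² · 0.0016239576 = 205312.96.
SE(Ŷ) = √(205312.96) = 453.11.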